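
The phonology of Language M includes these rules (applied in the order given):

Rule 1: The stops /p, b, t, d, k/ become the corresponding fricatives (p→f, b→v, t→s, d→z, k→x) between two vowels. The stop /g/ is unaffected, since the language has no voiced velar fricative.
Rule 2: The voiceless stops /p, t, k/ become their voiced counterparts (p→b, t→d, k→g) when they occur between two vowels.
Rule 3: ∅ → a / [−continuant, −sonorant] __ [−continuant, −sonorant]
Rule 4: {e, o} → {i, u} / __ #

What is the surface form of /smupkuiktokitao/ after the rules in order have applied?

smupakuikatoxisau

Rule 1 (intervocalic spirantization): /k/ is a stop between vowels /o/ and /i/, so it spirantizes to the fricative [x]. /t/ is a stop between vowels /i/ and /a/, so it spirantizes to the fricative [s]. /smupkuiktokitao/ → smupkuiktoxisao.
Rule 2 (intervocalic voicing): no segment meets the environment; /smupkuiktoxisao/ is unchanged.
Rule 3 (stop-cluster a-epenthesis): /p/ and /k/ form a stop–stop cluster, so [a] is inserted between them. /k/ and /t/ form a stop–stop cluster, so [a] is inserted between them. /smupkuiktoxisao/ → smupakuikatoxisao.
Rule 4 (final vowel raising): /o/ is a mid vowel in word-final position, so it raises to [u]. /smupakuikatoxisao/ → smupakuikatoxisau.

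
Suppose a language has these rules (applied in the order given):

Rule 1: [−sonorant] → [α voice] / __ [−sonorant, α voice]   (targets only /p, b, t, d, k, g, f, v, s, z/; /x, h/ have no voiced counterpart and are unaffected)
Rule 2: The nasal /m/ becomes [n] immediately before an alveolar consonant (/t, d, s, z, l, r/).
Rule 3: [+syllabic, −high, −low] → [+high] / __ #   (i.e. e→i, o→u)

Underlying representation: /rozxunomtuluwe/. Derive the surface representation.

Rule 1 (regressive voicing assimilation): /z/ precedes the voiceless obstruent /x/, so it devoices to [s] by assimilation. /rozxunomtuluwe/ → rosxunomtuluwe.
Rule 2 (nasal place assimilation): /m/ precedes the alveolar consonant /t/, so it assimilates in place to [n]. /rosxunomtuluwe/ → rosxunontuluwe.
Rule 3 (final vowel raising): /e/ is a mid vowel in word-final position, so it raises to [i]. /rosxunontuluwe/ → rosxunontuluwi.

rosxunontuluwi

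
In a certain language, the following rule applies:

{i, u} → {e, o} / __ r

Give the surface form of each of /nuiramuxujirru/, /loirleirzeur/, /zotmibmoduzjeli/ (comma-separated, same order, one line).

nueramuxujerru, loerleerzeor, zotmibmoduzjeli

/nuiramuxujirru/: /i/ is a high vowel immediately before /r/, so it lowers to [e]. /i/ is a high vowel immediately before /r/, so it lowers to [e]. → [nueramuxujerru].
/loirleirzeur/: /i/ is a high vowel immediately before /r/, so it lowers to [e]. /i/ is a high vowel immediately before /r/, so it lowers to [e]. /u/ is a high vowel immediately before /r/, so it lowers to [o]. → [loerleerzeor].
/zotmibmoduzjeli/: the rule's environment is not met; surfaces unchanged as [zotmibmoduzjeli].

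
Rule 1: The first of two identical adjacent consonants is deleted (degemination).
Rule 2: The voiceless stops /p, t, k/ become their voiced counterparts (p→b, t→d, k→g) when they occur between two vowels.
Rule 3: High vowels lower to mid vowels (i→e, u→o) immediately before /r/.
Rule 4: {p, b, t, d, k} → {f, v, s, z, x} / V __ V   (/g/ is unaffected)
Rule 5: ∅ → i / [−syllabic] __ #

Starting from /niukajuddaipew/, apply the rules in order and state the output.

niugajuzaivewi

Rule 1 (degemination): /dd/ is a geminate; the first /d/ deletes. /niukajuddaipew/ → niukajudaipew.
Rule 2 (intervocalic voicing): /k/ is a voiceless stop between vowels /u/ and /a/, so it voices to [g]. /p/ is a voiceless stop between vowels /i/ and /e/, so it voices to [b]. /niukajudaipew/ → niugajudaibew.
Rule 3 (pre-rhotic lowering): no segment meets the environment; /niugajudaibew/ is unchanged.
Rule 4 (intervocalic spirantization): /d/ is a stop between vowels /u/ and /a/, so it spirantizes to the fricative [z]. /b/ is a stop between vowels /i/ and /e/, so it spirantizes to the fricative [v]. /niugajudaibew/ → niugajuzaivew.
Rule 5 (final i-epenthesis): the form ends in the consonant /w/, so [i] is inserted word-finally. /niugajuzaivew/ → niugajuzaivewi.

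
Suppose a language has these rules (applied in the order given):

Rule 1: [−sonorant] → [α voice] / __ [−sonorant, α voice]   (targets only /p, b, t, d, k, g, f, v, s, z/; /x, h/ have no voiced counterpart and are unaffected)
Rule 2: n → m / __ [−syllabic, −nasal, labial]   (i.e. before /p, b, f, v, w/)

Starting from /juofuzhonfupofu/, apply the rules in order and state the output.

Rule 1 (regressive voicing assimilation): /z/ precedes the voiceless obstruent /h/, so it devoices to [s] by assimilation. /juofuzhonfupofu/ → juofushonfupofu.
Rule 2 (nasal place assimilation): /n/ precedes the labial consonant /f/, so it assimilates in place to [m]. /juofushonfupofu/ → juofushomfupofu.

juofushomfupofu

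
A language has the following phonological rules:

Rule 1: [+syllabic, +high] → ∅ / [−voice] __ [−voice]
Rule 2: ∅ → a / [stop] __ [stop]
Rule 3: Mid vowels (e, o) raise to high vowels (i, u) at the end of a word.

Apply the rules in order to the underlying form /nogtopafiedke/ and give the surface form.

nogatopafiedaki

Rule 1 (high vowel syncope): no segment meets the environment; /nogtopafiedke/ is unchanged.
Rule 2 (stop-cluster a-epenthesis): /g/ and /t/ form a stop–stop cluster, so [a] is inserted between them. /d/ and /k/ form a stop–stop cluster, so [a] is inserted between them. /nogtopafiedke/ → nogatopafiedake.
Rule 3 (final vowel raising): /e/ is a mid vowel in word-final position, so it raises to [i]. /nogatopafiedake/ → nogatopafiedaki.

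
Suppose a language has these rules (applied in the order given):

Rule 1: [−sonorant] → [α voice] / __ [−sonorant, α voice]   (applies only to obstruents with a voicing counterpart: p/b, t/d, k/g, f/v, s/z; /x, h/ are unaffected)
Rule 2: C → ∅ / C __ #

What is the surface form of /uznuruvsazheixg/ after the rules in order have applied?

uznurufsasheix

Rule 1 (regressive voicing assimilation): /v/ precedes the voiceless obstruent /s/, so it devoices to [f] by assimilation. /z/ precedes the voiceless obstruent /h/, so it devoices to [s] by assimilation. /uznuruvsazheixg/ → uznurufsasheixg.
Rule 2 (final cluster simplification): /g/ is the second consonant of a word-final cluster /xg/, so it deletes. /uznurufsasheixg/ → uznurufsasheix.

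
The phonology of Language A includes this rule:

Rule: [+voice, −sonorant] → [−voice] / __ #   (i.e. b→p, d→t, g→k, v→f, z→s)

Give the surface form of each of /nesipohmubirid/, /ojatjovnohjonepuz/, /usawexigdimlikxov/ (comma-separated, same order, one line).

nesipohmubirit, ojatjovnohjonepus, usawexigdimlikxof

/nesipohmubirid/: /d/ is a voiced obstruent in word-final position, so it devoices to [t]. → [nesipohmubirit].
/ojatjovnohjonepuz/: /z/ is a voiced obstruent in word-final position, so it devoices to [s]. → [ojatjovnohjonepus].
/usawexigdimlikxov/: /v/ is a voiced obstruent in word-final position, so it devoices to [f]. → [usawexigdimlikxof].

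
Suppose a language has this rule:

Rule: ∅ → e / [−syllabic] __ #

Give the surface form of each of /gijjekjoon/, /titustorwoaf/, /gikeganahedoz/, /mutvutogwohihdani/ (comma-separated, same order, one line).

gijjekjoone, titustorwoafe, gikeganahedoze, mutvutogwohihdani

/gijjekjoon/: the form ends in the consonant /n/, so [e] is inserted word-finally. → [gijjekjoone].
/titustorwoaf/: the form ends in the consonant /f/, so [e] is inserted word-finally. → [titustorwoafe].
/gikeganahedoz/: the form ends in the consonant /z/, so [e] is inserted word-finally. → [gikeganahedoze].
/mutvutogwohihdani/: the rule's environment is not met; surfaces unchanged as [mutvutogwohihdani].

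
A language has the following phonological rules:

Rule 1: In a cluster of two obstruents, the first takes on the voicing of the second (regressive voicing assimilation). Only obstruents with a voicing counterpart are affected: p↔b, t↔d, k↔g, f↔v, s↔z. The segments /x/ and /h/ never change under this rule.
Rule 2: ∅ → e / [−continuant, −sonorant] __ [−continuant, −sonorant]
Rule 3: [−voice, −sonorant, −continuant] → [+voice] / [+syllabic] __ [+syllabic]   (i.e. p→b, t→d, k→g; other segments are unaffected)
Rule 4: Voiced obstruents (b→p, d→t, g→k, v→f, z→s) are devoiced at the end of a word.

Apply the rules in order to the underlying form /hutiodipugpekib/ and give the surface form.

hudiodibugebegip

Rule 1 (regressive voicing assimilation): /g/ precedes the voiceless obstruent /p/, so it devoices to [k] by assimilation. /hutiodipugpekib/ → hutiodipukpekib.
Rule 2 (stop-cluster e-epenthesis): /k/ and /p/ form a stop–stop cluster, so [e] is inserted between them. /hutiodipukpekib/ → hutiodipukepekib.
Rule 3 (intervocalic voicing): /t/ is a voiceless stop between vowels /u/ and /i/, so it voices to [d]. /p/ is a voiceless stop between vowels /i/ and /u/, so it voices to [b]. /k/ is a voiceless stop between vowels /u/ and /e/, so it voices to [g]. /p/ is a voiceless stop between vowels /e/ and /e/, so it voices to [b]. /k/ is a voiceless stop between vowels /e/ and /i/, so it voices to [g]. /hutiodipukepekib/ → hudiodibugebegib.
Rule 4 (final devoicing): /b/ is a voiced obstruent in word-final position, so it devoices to [p]. /hudiodibugebegib/ → hudiodibugebegip.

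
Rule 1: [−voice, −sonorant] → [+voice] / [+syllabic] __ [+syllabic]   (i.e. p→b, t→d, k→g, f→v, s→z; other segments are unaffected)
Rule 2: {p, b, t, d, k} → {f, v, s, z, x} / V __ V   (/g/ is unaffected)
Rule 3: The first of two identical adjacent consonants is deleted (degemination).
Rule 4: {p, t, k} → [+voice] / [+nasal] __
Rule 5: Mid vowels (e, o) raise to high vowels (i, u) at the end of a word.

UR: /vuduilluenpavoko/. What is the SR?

vuzuiluenbavogu

Rule 1 (intervocalic voicing): /k/ is a voiceless obstruent between vowels /o/ and /o/, so it voices to [g]. /vuduilluenpavoko/ → vuduilluenpavogo.
Rule 2 (intervocalic spirantization): /d/ is a stop between vowels /u/ and /u/, so it spirantizes to the fricative [z]. /vuduilluenpavogo/ → vuzuilluenpavogo.
Rule 3 (degemination): /ll/ is a geminate; the first /l/ deletes. /vuzuilluenpavogo/ → vuzuiluenpavogo.
Rule 4 (post-nasal voicing): /p/ is a voiceless stop immediately after the nasal /n/, so it voices to [b]. /vuzuiluenpavogo/ → vuzuiluenbavogo.
Rule 5 (final vowel raising): /o/ is a mid vowel in word-final position, so it raises to [u]. /vuzuiluenbavogo/ → vuzuiluenbavogu.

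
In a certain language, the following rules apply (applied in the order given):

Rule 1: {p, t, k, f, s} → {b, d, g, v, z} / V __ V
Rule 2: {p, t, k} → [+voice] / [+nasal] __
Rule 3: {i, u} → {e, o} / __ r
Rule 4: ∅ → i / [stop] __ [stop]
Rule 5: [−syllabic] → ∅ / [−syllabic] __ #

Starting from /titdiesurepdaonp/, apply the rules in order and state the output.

titidiezorepidaon

Rule 1 (intervocalic voicing): /s/ is a voiceless obstruent between vowels /e/ and /u/, so it voices to [z]. /titdiesurepdaonp/ → titdiezurepdaonp.
Rule 2 (post-nasal voicing): /p/ is a voiceless stop immediately after the nasal /n/, so it voices to [b]. /titdiezurepdaonp/ → titdiezurepdaonb.
Rule 3 (pre-rhotic lowering): /u/ is a high vowel immediately before /r/, so it lowers to [o]. /titdiezurepdaonb/ → titdiezorepdaonb.
Rule 4 (stop-cluster i-epenthesis): /t/ and /d/ form a stop–stop cluster, so [i] is inserted between them. /p/ and /d/ form a stop–stop cluster, so [i] is inserted between them. /titdiezorepdaonb/ → titidiezorepidaonb.
Rule 5 (final cluster simplification): /b/ is the second consonant of a word-final cluster /nb/, so it deletes. /titidiezorepidaonb/ → titidiezorepidaon.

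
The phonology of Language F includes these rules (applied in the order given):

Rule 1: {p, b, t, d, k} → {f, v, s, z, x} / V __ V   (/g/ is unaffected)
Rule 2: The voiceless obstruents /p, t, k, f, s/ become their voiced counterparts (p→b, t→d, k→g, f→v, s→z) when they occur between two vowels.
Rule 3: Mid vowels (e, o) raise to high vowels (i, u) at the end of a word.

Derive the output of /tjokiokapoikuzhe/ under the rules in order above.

tjoxioxavoixuzhi

Rule 1 (intervocalic spirantization): /k/ is a stop between vowels /o/ and /i/, so it spirantizes to the fricative [x]. /k/ is a stop between vowels /o/ and /a/, so it spirantizes to the fricative [x]. /p/ is a stop between vowels /a/ and /o/, so it spirantizes to the fricative [f]. /k/ is a stop between vowels /i/ and /u/, so it spirantizes to the fricative [x]. /tjokiokapoikuzhe/ → tjoxioxafoixuzhe.
Rule 2 (intervocalic voicing): /f/ is a voiceless obstruent between vowels /a/ and /o/, so it voices to [v]. /tjoxioxafoixuzhe/ → tjoxioxavoixuzhe.
Rule 3 (final vowel raising): /e/ is a mid vowel in word-final position, so it raises to [i]. /tjoxioxavoixuzhe/ → tjoxioxavoixuzhi.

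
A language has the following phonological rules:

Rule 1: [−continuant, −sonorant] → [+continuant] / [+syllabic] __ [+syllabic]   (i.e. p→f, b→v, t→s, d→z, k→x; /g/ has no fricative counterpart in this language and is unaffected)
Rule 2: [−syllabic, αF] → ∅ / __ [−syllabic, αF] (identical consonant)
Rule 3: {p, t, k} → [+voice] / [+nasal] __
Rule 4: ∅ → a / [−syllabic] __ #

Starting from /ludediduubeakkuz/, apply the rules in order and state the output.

Rule 1 (intervocalic spirantization): /d/ is a stop between vowels /u/ and /e/, so it spirantizes to the fricative [z]. /d/ is a stop between vowels /e/ and /i/, so it spirantizes to the fricative [z]. /d/ is a stop between vowels /i/ and /u/, so it spirantizes to the fricative [z]. /b/ is a stop between vowels /u/ and /e/, so it spirantizes to the fricative [v]. /ludediduubeakkuz/ → luzezizuuveakkuz.
Rule 2 (degemination): /kk/ is a geminate; the first /k/ deletes. /luzezizuuveakkuz/ → luzezizuuveakuz.
Rule 3 (post-nasal voicing): no segment meets the environment; /luzezizuuveakuz/ is unchanged.
Rule 4 (final a-epenthesis): the form ends in the consonant /z/, so [a] is inserted word-finally. /luzezizuuveakuz/ → luzezizuuveakuza.

luzezizuuveakuza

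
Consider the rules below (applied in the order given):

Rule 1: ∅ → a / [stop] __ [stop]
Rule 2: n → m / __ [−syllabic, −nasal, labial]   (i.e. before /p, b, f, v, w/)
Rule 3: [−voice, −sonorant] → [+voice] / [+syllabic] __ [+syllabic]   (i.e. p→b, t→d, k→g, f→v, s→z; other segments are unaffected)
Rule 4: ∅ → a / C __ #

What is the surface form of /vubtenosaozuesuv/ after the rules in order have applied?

Rule 1 (stop-cluster a-epenthesis): /b/ and /t/ form a stop–stop cluster, so [a] is inserted between them. /vubtenosaozuesuv/ → vubatenosaozuesuv.
Rule 2 (nasal place assimilation): no segment meets the environment; /vubatenosaozuesuv/ is unchanged.
Rule 3 (intervocalic voicing): /t/ is a voiceless obstruent between vowels /a/ and /e/, so it voices to [d]. /s/ is a voiceless obstruent between vowels /o/ and /a/, so it voices to [z]. /s/ is a voiceless obstruent between vowels /e/ and /u/, so it voices to [z]. /vubatenosaozuesuv/ → vubadenozaozuezuv.
Rule 4 (final a-epenthesis): the form ends in the consonant /v/, so [a] is inserted word-finally. /vubadenozaozuezuv/ → vubadenozaozuezuva.

vubadenozaozuezuva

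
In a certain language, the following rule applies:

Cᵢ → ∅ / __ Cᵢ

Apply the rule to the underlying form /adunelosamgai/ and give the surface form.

adunelosamgai

No segment of /adunelosamgai/ meets the structural description of the rule, so the form surfaces unchanged.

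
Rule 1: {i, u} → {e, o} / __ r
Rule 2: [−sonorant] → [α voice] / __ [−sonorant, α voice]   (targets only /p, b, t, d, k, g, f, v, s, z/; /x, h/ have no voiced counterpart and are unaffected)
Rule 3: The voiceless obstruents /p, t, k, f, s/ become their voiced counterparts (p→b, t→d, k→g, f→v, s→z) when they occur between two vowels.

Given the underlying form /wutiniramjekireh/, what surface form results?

Rule 1 (pre-rhotic lowering): /i/ is a high vowel immediately before /r/, so it lowers to [e]. /i/ is a high vowel immediately before /r/, so it lowers to [e]. /wutiniramjekireh/ → wutineramjekereh.
Rule 2 (regressive voicing assimilation): no segment meets the environment; /wutineramjekereh/ is unchanged.
Rule 3 (intervocalic voicing): /t/ is a voiceless obstruent between vowels /u/ and /i/, so it voices to [d]. /k/ is a voiceless obstruent between vowels /e/ and /e/, so it voices to [g]. /wutineramjekereh/ → wudineramjegereh.

wudineramjegereh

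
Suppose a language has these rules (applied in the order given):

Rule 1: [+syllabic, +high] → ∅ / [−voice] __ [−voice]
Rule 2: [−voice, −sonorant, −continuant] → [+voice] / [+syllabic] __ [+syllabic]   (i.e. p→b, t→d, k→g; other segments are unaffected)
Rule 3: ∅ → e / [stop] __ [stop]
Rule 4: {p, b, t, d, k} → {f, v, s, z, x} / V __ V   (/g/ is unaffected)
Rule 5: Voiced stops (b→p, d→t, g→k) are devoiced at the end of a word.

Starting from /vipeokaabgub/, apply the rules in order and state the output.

viveogaavegup

Rule 1 (high vowel syncope): no segment meets the environment; /vipeokaabgub/ is unchanged.
Rule 2 (intervocalic voicing): /p/ is a voiceless stop between vowels /i/ and /e/, so it voices to [b]. /k/ is a voiceless stop between vowels /o/ and /a/, so it voices to [g]. /vipeokaabgub/ → vibeogaabgub.
Rule 3 (stop-cluster e-epenthesis): /b/ and /g/ form a stop–stop cluster, so [e] is inserted between them. /vibeogaabgub/ → vibeogaabegub.
Rule 4 (intervocalic spirantization): /b/ is a stop between vowels /i/ and /e/, so it spirantizes to the fricative [v]. /b/ is a stop between vowels /a/ and /e/, so it spirantizes to the fricative [v]. /vibeogaabegub/ → viveogaavegub.
Rule 5 (final devoicing): /b/ is a voiced stop in word-final position, so it devoices to [p]. /viveogaavegub/ → viveogaavegup.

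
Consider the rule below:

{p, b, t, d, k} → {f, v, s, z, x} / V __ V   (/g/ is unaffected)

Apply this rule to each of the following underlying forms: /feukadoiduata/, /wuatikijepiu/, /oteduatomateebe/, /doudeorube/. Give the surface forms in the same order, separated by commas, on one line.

feuxazoizuasa, wuasixijefiu, osezuasomaseeve, douzeoruve

/feukadoiduata/: /k/ is a stop between vowels /u/ and /a/, so it spirantizes to the fricative [x]. /d/ is a stop between vowels /a/ and /o/, so it spirantizes to the fricative [z]. /d/ is a stop between vowels /i/ and /u/, so it spirantizes to the fricative [z]. /t/ is a stop between vowels /a/ and /a/, so it spirantizes to the fricative [s]. → [feuxazoizuasa].
/wuatikijepiu/: /t/ is a stop between vowels /a/ and /i/, so it spirantizes to the fricative [s]. /k/ is a stop between vowels /i/ and /i/, so it spirantizes to the fricative [x]. /p/ is a stop between vowels /e/ and /i/, so it spirantizes to the fricative [f]. → [wuasixijefiu].
/oteduatomateebe/: /t/ is a stop between vowels /o/ and /e/, so it spirantizes to the fricative [s]. /d/ is a stop between vowels /e/ and /u/, so it spirantizes to the fricative [z]. /t/ is a stop between vowels /a/ and /o/, so it spirantizes to the fricative [s]. /t/ is a stop between vowels /a/ and /e/, so it spirantizes to the fricative [s]. /b/ is a stop between vowels /e/ and /e/, so it spirantizes to the fricative [v]. → [osezuasomaseeve].
/doudeorube/: /d/ is a stop between vowels /u/ and /e/, so it spirantizes to the fricative [z]. /b/ is a stop between vowels /u/ and /e/, so it spirantizes to the fricative [v]. → [douzeoruve].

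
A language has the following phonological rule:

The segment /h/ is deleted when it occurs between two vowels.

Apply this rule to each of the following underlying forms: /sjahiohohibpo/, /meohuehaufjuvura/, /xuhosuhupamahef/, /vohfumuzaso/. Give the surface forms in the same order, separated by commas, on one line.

sjaiooibpo, meoueaufjuvura, xuosuupamaef, vohfumuzaso

/sjahiohohibpo/: /h/ occurs between vowels /a/ and /i/, so it deletes. /h/ occurs between vowels /o/ and /o/, so it deletes. /h/ occurs between vowels /o/ and /i/, so it deletes. → [sjaiooibpo].
/meohuehaufjuvura/: /h/ occurs between vowels /o/ and /u/, so it deletes. /h/ occurs between vowels /e/ and /a/, so it deletes. → [meoueaufjuvura].
/xuhosuhupamahef/: /h/ occurs between vowels /u/ and /o/, so it deletes. /h/ occurs between vowels /u/ and /u/, so it deletes. /h/ occurs between vowels /a/ and /e/, so it deletes. → [xuosuupamaef].
/vohfumuzaso/: the rule's environment is not met; surfaces unchanged as [vohfumuzaso].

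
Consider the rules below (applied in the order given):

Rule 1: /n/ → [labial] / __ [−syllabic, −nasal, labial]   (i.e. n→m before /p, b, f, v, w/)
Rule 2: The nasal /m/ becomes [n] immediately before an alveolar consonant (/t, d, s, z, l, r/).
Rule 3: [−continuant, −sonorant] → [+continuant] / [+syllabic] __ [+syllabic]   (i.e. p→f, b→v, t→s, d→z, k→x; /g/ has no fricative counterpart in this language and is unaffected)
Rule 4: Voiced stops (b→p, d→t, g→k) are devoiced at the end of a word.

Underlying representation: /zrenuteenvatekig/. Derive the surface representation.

Rule 1 (nasal place assimilation): /n/ precedes the labial consonant /v/, so it assimilates in place to [m]. /zrenuteenvatekig/ → zrenuteemvatekig.
Rule 2 (nasal place assimilation): no segment meets the environment; /zrenuteemvatekig/ is unchanged.
Rule 3 (intervocalic spirantization): /t/ is a stop between vowels /u/ and /e/, so it spirantizes to the fricative [s]. /t/ is a stop between vowels /a/ and /e/, so it spirantizes to the fricative [s]. /k/ is a stop between vowels /e/ and /i/, so it spirantizes to the fricative [x]. /zrenuteemvatekig/ → zrenuseemvasexig.
Rule 4 (final devoicing): /g/ is a voiced stop in word-final position, so it devoices to [k]. /zrenuseemvasexig/ → zrenuseemvasexik.

zrenuseemvasexik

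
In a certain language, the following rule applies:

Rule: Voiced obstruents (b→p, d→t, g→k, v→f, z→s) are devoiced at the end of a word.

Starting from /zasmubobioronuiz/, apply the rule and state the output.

zasmubobioronuis

/z/ is a voiced obstruent in word-final position, so it devoices to [s].
Surface form: [zasmubobioronuis].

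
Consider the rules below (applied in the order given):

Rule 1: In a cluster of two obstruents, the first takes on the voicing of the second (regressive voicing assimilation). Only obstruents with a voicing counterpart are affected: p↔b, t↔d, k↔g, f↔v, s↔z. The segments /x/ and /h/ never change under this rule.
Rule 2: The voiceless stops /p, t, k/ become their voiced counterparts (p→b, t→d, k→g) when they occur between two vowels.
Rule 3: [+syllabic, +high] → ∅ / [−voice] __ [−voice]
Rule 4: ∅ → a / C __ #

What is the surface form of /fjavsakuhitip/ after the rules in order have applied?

fjafsaguhidipa

Rule 1 (regressive voicing assimilation): /v/ precedes the voiceless obstruent /s/, so it devoices to [f] by assimilation. /fjavsakuhitip/ → fjafsakuhitip.
Rule 2 (intervocalic voicing): /k/ is a voiceless stop between vowels /a/ and /u/, so it voices to [g]. /t/ is a voiceless stop between vowels /i/ and /i/, so it voices to [d]. /fjafsakuhitip/ → fjafsaguhidip.
Rule 3 (high vowel syncope): no segment meets the environment; /fjafsaguhidip/ is unchanged.
Rule 4 (final a-epenthesis): the form ends in the consonant /p/, so [a] is inserted word-finally. /fjafsaguhidip/ → fjafsaguhidipa.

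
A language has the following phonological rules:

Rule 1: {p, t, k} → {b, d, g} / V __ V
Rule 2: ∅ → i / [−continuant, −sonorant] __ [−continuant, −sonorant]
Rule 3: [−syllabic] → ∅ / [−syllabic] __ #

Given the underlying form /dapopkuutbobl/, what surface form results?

Rule 1 (intervocalic voicing): /p/ is a voiceless stop between vowels /a/ and /o/, so it voices to [b]. /dapopkuutbobl/ → dabopkuutbobl.
Rule 2 (stop-cluster i-epenthesis): /p/ and /k/ form a stop–stop cluster, so [i] is inserted between them. /t/ and /b/ form a stop–stop cluster, so [i] is inserted between them. /dabopkuutbobl/ → dabopikuutibobl.
Rule 3 (final cluster simplification): /l/ is the second consonant of a word-final cluster /bl/, so it deletes. /dabopikuutibobl/ → dabopikuutibob.

dabopikuutibob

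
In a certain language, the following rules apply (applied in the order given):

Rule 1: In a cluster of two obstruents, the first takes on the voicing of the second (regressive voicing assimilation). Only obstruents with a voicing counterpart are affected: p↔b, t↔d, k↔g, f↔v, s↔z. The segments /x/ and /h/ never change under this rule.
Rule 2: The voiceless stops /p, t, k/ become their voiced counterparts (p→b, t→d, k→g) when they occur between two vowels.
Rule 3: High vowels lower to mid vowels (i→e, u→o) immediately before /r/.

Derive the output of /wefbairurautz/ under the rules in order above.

Rule 1 (regressive voicing assimilation): /f/ precedes the voiced obstruent /b/, so it voices to [v] by assimilation. /t/ precedes the voiced obstruent /z/, so it voices to [d] by assimilation. /wefbairurautz/ → wevbairuraudz.
Rule 2 (intervocalic voicing): no segment meets the environment; /wevbairuraudz/ is unchanged.
Rule 3 (pre-rhotic lowering): /i/ is a high vowel immediately before /r/, so it lowers to [e]. /u/ is a high vowel immediately before /r/, so it lowers to [o]. /wevbairuraudz/ → wevbaeroraudz.

wevbaeroraudz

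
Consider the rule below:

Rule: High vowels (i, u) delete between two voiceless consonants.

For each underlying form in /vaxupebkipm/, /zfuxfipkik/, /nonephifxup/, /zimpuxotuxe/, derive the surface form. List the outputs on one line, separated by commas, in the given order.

/vaxupebkipm/: /u/ is a high vowel flanked by voiceless consonants /x/ and /p/, so it deletes. /i/ is a high vowel flanked by voiceless consonants /k/ and /p/, so it deletes. → [vaxpebkpm].
/zfuxfipkik/: /u/ is a high vowel flanked by voiceless consonants /f/ and /x/, so it deletes. /i/ is a high vowel flanked by voiceless consonants /f/ and /p/, so it deletes. /i/ is a high vowel flanked by voiceless consonants /k/ and /k/, so it deletes. → [zfxfpkk].
/nonephifxup/: /i/ is a high vowel flanked by voiceless consonants /h/ and /f/, so it deletes. /u/ is a high vowel flanked by voiceless consonants /x/ and /p/, so it deletes. → [nonephfxp].
/zimpuxotuxe/: /u/ is a high vowel flanked by voiceless consonants /p/ and /x/, so it deletes. /u/ is a high vowel flanked by voiceless consonants /t/ and /x/, so it deletes. → [zimpxotxe].

vaxpebkpm, zfxfpkk, nonephfxp, zimpxotxe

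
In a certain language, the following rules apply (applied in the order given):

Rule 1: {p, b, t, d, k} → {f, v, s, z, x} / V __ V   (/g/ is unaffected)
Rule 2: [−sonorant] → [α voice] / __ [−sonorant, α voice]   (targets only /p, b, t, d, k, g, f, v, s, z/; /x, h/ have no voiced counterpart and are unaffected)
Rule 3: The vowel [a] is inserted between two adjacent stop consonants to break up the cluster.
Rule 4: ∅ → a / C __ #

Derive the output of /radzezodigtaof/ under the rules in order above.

Rule 1 (intervocalic spirantization): /d/ is a stop between vowels /o/ and /i/, so it spirantizes to the fricative [z]. /radzezodigtaof/ → radzezozigtaof.
Rule 2 (regressive voicing assimilation): /g/ precedes the voiceless obstruent /t/, so it devoices to [k] by assimilation. /radzezozigtaof/ → radzezoziktaof.
Rule 3 (stop-cluster a-epenthesis): /k/ and /t/ form a stop–stop cluster, so [a] is inserted between them. /radzezoziktaof/ → radzezozikataof.
Rule 4 (final a-epenthesis): the form ends in the consonant /f/, so [a] is inserted word-finally. /radzezozikataof/ → radzezozikataofa.

radzezozikataofa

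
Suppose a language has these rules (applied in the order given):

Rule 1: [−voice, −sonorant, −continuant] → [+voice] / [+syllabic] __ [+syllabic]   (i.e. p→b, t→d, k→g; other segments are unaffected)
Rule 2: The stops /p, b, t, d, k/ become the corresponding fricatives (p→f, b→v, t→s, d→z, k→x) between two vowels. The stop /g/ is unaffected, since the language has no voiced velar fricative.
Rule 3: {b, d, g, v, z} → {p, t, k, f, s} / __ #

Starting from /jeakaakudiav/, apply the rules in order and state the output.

jeagaaguziaf

Rule 1 (intervocalic voicing): /k/ is a voiceless stop between vowels /a/ and /a/, so it voices to [g]. /k/ is a voiceless stop between vowels /a/ and /u/, so it voices to [g]. /jeakaakudiav/ → jeagaagudiav.
Rule 2 (intervocalic spirantization): /d/ is a stop between vowels /u/ and /i/, so it spirantizes to the fricative [z]. /jeagaagudiav/ → jeagaaguziav.
Rule 3 (final devoicing): /v/ is a voiced obstruent in word-final position, so it devoices to [f]. /jeagaaguziav/ → jeagaaguziaf.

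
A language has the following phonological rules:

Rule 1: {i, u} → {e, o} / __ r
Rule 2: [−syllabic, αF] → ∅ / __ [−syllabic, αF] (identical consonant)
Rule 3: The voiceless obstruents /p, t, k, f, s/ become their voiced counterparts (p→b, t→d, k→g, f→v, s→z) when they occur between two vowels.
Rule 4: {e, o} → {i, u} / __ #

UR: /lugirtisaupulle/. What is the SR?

Rule 1 (pre-rhotic lowering): /i/ is a high vowel immediately before /r/, so it lowers to [e]. /lugirtisaupulle/ → lugertisaupulle.
Rule 2 (degemination): /ll/ is a geminate; the first /l/ deletes. /lugertisaupulle/ → lugertisaupule.
Rule 3 (intervocalic voicing): /s/ is a voiceless obstruent between vowels /i/ and /a/, so it voices to [z]. /p/ is a voiceless obstruent between vowels /u/ and /u/, so it voices to [b]. /lugertisaupule/ → lugertizaubule.
Rule 4 (final vowel raising): /e/ is a mid vowel in word-final position, so it raises to [i]. /lugertizaubule/ → lugertizaubuli.

lugertizaubuli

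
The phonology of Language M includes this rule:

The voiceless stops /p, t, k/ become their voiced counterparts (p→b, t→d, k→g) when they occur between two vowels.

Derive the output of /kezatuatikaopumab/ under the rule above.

kezaduadigaobumab

Scanning /kezatuatikaopumab/: /k/ at position 1 is not in the conditioning environment; /t/ is a voiceless stop between vowels /a/ and /u/, so it voices to [d]; /t/ is a voiceless stop between vowels /a/ and /i/, so it voices to [d]; /k/ is a voiceless stop between vowels /i/ and /a/, so it voices to [g]; /p/ is a voiceless stop between vowels /o/ and /u/, so it voices to [b].
Result: [kezaduadigaobumab].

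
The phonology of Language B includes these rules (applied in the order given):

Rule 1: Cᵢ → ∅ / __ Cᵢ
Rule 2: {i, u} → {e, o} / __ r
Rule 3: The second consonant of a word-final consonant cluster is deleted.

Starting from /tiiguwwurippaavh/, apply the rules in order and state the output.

Rule 1 (degemination): /ww/ is a geminate; the first /w/ deletes. /pp/ is a geminate; the first /p/ deletes. /tiiguwwurippaavh/ → tiiguwuripaavh.
Rule 2 (pre-rhotic lowering): /u/ is a high vowel immediately before /r/, so it lowers to [o]. /tiiguwuripaavh/ → tiiguworipaavh.
Rule 3 (final cluster simplification): /h/ is the second consonant of a word-final cluster /vh/, so it deletes. /tiiguworipaavh/ → tiiguworipaav.

tiiguworipaav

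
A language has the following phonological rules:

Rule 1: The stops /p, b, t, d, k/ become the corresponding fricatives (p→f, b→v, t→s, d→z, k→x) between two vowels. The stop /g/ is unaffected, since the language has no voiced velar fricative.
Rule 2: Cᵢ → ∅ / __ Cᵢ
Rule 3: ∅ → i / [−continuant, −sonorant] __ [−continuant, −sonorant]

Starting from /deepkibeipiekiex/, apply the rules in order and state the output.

deepikiveifiexiex

Rule 1 (intervocalic spirantization): /b/ is a stop between vowels /i/ and /e/, so it spirantizes to the fricative [v]. /p/ is a stop between vowels /i/ and /i/, so it spirantizes to the fricative [f]. /k/ is a stop between vowels /e/ and /i/, so it spirantizes to the fricative [x]. /deepkibeipiekiex/ → deepkiveifiexiex.
Rule 2 (degemination): no segment meets the environment; /deepkiveifiexiex/ is unchanged.
Rule 3 (stop-cluster i-epenthesis): /p/ and /k/ form a stop–stop cluster, so [i] is inserted between them. /deepkiveifiexiex/ → deepikiveifiexiex.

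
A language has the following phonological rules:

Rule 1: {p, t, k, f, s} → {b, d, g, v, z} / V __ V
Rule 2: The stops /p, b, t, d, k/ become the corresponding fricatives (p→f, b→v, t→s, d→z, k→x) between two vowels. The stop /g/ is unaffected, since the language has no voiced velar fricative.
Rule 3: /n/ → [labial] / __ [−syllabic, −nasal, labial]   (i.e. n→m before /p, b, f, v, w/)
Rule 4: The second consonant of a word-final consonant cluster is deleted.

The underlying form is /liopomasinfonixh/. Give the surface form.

Rule 1 (intervocalic voicing): /p/ is a voiceless obstruent between vowels /o/ and /o/, so it voices to [b]. /s/ is a voiceless obstruent between vowels /a/ and /i/, so it voices to [z]. /liopomasinfonixh/ → liobomazinfonixh.
Rule 2 (intervocalic spirantization): /b/ is a stop between vowels /o/ and /o/, so it spirantizes to the fricative [v]. /liobomazinfonixh/ → liovomazinfonixh.
Rule 3 (nasal place assimilation): /n/ precedes the labial consonant /f/, so it assimilates in place to [m]. /liovomazinfonixh/ → liovomazimfonixh.
Rule 4 (final cluster simplification): /h/ is the second consonant of a word-final cluster /xh/, so it deletes. /liovomazimfonixh/ → liovomazimfonix.

liovomazimfonix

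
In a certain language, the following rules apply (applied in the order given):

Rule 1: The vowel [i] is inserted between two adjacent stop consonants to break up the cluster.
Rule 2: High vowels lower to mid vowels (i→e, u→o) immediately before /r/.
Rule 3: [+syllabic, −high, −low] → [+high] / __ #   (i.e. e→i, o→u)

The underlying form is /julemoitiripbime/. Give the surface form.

julemoiteripibimi

Rule 1 (stop-cluster i-epenthesis): /p/ and /b/ form a stop–stop cluster, so [i] is inserted between them. /julemoitiripbime/ → julemoitiripibime.
Rule 2 (pre-rhotic lowering): /i/ is a high vowel immediately before /r/, so it lowers to [e]. /julemoitiripibime/ → julemoiteripibime.
Rule 3 (final vowel raising): /e/ is a mid vowel in word-final position, so it raises to [i]. /julemoiteripibime/ → julemoiteripibimi.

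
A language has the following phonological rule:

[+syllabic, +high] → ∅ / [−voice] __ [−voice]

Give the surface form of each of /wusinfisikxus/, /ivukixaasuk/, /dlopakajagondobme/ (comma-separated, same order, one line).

wusinfskxs, ivukxaask, dlopakajagondobme

/wusinfisikxus/: /i/ is a high vowel flanked by voiceless consonants /f/ and /s/, so it deletes. /i/ is a high vowel flanked by voiceless consonants /s/ and /k/, so it deletes. /u/ is a high vowel flanked by voiceless consonants /x/ and /s/, so it deletes. → [wusinfskxs].
/ivukixaasuk/: /i/ is a high vowel flanked by voiceless consonants /k/ and /x/, so it deletes. /u/ is a high vowel flanked by voiceless consonants /s/ and /k/, so it deletes. → [ivukxaask].
/dlopakajagondobme/: the rule's environment is not met; surfaces unchanged as [dlopakajagondobme].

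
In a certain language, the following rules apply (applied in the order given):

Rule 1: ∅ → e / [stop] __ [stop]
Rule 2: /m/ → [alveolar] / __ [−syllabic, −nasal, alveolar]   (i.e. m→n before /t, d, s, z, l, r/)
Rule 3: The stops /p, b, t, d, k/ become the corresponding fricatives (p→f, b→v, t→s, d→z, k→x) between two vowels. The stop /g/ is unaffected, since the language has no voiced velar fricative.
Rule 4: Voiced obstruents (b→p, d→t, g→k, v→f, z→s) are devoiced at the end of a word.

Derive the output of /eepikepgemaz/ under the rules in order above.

Rule 1 (stop-cluster e-epenthesis): /p/ and /g/ form a stop–stop cluster, so [e] is inserted between them. /eepikepgemaz/ → eepikepegemaz.
Rule 2 (nasal place assimilation): no segment meets the environment; /eepikepegemaz/ is unchanged.
Rule 3 (intervocalic spirantization): /p/ is a stop between vowels /e/ and /i/, so it spirantizes to the fricative [f]. /k/ is a stop between vowels /i/ and /e/, so it spirantizes to the fricative [x]. /p/ is a stop between vowels /e/ and /e/, so it spirantizes to the fricative [f]. /eepikepegemaz/ → eefixefegemaz.
Rule 4 (final devoicing): /z/ is a voiced obstruent in word-final position, so it devoices to [s]. /eefixefegemaz/ → eefixefegemas.

eefixefegemas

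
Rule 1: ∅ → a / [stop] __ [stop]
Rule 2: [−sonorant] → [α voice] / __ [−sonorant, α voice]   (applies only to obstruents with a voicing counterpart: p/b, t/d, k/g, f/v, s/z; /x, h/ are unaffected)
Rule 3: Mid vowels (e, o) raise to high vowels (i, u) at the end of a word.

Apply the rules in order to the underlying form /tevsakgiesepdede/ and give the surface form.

Rule 1 (stop-cluster a-epenthesis): /k/ and /g/ form a stop–stop cluster, so [a] is inserted between them. /p/ and /d/ form a stop–stop cluster, so [a] is inserted between them. /tevsakgiesepdede/ → tevsakagiesepadede.
Rule 2 (regressive voicing assimilation): /v/ precedes the voiceless obstruent /s/, so it devoices to [f] by assimilation. /tevsakagiesepadede/ → tefsakagiesepadede.
Rule 3 (final vowel raising): /e/ is a mid vowel in word-final position, so it raises to [i]. /tefsakagiesepadede/ → tefsakagiesepadedi.

tefsakagiesepadedi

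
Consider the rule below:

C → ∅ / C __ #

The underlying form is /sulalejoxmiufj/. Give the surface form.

/j/ is the second consonant of a word-final cluster /fj/, so it deletes.
Surface form: [sulalejoxmiuf].

sulalejoxmiuf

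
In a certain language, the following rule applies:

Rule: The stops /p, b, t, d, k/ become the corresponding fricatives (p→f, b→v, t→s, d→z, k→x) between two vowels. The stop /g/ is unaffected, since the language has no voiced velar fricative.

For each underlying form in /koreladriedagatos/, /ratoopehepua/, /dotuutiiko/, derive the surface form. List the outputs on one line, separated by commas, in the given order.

koreladriezagasos, rasoofehefua, dosuusiixo

/koreladriedagatos/: /d/ is a stop between vowels /e/ and /a/, so it spirantizes to the fricative [z]. /t/ is a stop between vowels /a/ and /o/, so it spirantizes to the fricative [s]. → [koreladriezagasos].
/ratoopehepua/: /t/ is a stop between vowels /a/ and /o/, so it spirantizes to the fricative [s]. /p/ is a stop between vowels /o/ and /e/, so it spirantizes to the fricative [f]. /p/ is a stop between vowels /e/ and /u/, so it spirantizes to the fricative [f]. → [rasoofehefua].
/dotuutiiko/: /t/ is a stop between vowels /o/ and /u/, so it spirantizes to the fricative [s]. /t/ is a stop between vowels /u/ and /i/, so it spirantizes to the fricative [s]. /k/ is a stop between vowels /i/ and /o/, so it spirantizes to the fricative [x]. → [dosuusiixo].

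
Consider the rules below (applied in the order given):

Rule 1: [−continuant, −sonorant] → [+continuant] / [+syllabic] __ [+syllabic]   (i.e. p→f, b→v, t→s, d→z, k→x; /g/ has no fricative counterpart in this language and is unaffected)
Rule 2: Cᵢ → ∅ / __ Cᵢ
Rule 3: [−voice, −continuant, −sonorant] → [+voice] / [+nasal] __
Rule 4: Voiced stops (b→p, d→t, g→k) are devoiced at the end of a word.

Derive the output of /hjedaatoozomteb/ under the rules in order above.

hjezaasoozomdep

Rule 1 (intervocalic spirantization): /d/ is a stop between vowels /e/ and /a/, so it spirantizes to the fricative [z]. /t/ is a stop between vowels /a/ and /o/, so it spirantizes to the fricative [s]. /hjedaatoozomteb/ → hjezaasoozomteb.
Rule 2 (degemination): no segment meets the environment; /hjezaasoozomteb/ is unchanged.
Rule 3 (post-nasal voicing): /t/ is a voiceless stop immediately after the nasal /m/, so it voices to [d]. /hjezaasoozomteb/ → hjezaasoozomdeb.
Rule 4 (final devoicing): /b/ is a voiced stop in word-final position, so it devoices to [p]. /hjezaasoozomdeb/ → hjezaasoozomdep.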